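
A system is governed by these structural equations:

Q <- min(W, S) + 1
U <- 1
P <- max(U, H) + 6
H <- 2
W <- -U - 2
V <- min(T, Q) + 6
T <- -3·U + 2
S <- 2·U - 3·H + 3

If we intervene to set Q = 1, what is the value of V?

do(Q=1) replaces the equation Q <- min(W, S) + 1 with the constant Q = 1.
T = -3·U + 2  [with U=1]  = -1
V = min(T, Q) + 6  [with T=-1, Q=1]  = 5

5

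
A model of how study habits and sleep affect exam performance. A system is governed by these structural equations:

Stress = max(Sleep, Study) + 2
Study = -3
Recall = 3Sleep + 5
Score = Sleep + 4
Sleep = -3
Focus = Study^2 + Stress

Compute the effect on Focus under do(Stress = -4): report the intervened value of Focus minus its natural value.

The intervention breaks the incoming arrows to Stress: Stress = max(Sleep, Study) + 2 no longer applies, and Stress = -4.
Focus = Study^2 + Stress  [with Study=-3, Stress=-4]  = 5
Without intervention: Stress = max(Sleep, Study) + 2  [with Sleep=-3, Study=-3]  = -1; Focus = Study^2 + Stress  [with Study=-3, Stress=-1]  = 8.
Change = 5 − 8 = -3.

-3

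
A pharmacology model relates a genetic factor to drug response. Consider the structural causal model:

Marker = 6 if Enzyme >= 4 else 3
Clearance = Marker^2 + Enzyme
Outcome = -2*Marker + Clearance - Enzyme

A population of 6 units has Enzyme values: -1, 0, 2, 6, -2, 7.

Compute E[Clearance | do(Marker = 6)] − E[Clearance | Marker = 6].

-4.5

The intervention sets Marker=6 in all 6 units regardless of Enzyme. Recomputing Clearance per unit gives 35, 36, 38, 42, 34, 43; average 38.
Conditioning on Marker=6 selects the 2 unit(s) with Enzyme ∈ {6, 7}. Their Clearance values: 42, 43. Mean = 42.5.
Difference = 38 − 42.5 = -4.5.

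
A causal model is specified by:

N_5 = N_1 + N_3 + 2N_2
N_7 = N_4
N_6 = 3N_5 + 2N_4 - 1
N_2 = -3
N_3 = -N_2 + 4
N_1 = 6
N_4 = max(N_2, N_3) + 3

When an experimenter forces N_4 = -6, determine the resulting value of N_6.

Under do(N_4=-6), the mechanism N_4 = max(N_2, N_3) + 3 is discarded; N_4 is fixed at -6.
N_3 = -N_2 + 4  [with N_2=-3]  = 7
N_5 = N_1 + N_3 + 2N_2  [with N_1=6, N_3=7, N_2=-3]  = 7
N_6 = 3N_5 + 2N_4 - 1  [with N_5=7, N_4=-6]  = 8

8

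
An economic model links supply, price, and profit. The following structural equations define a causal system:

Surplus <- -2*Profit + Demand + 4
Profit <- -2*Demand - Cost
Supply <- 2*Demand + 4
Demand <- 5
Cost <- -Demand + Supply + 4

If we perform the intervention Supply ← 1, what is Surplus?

do(Supply=1) replaces the equation Supply <- 2*Demand + 4 with the constant Supply = 1.
Cost = -Demand + Supply + 4  [with Demand=5, Supply=1]  = 0
Profit = -2*Demand - Cost  [with Demand=5, Cost=0]  = -10
Surplus = -2*Profit + Demand + 4  [with Profit=-10, Demand=5]  = 29

29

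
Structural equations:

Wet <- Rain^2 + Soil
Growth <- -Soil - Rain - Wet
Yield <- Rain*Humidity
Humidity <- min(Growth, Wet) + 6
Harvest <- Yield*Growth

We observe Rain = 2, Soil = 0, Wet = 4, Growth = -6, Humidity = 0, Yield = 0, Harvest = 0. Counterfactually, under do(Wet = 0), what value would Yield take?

The intervention breaks the incoming arrows to Wet: Wet <- Rain^2 + Soil no longer applies, and Wet = 0.
Growth = -Soil - Rain - Wet  [with Soil=0, Rain=2, Wet=0]  = -2
Humidity = min(Growth, Wet) + 6  [with Growth=-2, Wet=0]  = 4
Yield = Rain*Humidity  [with Rain=2, Humidity=4]  = 8

8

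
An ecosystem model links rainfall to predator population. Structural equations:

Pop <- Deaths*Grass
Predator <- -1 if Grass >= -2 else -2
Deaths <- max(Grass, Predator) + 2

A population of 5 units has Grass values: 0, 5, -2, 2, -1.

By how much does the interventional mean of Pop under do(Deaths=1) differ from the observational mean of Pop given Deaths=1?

Every unit gets Deaths=1 under the intervention. Pop values become 0, 5, -2, 2, -1; E[Pop|do(Deaths=1)] = 0.8.
E[Pop|Deaths=1] averages over only the 2 units with Deaths=1 (Grass = -2, -1): Pop = -2, -1, mean -1.5.
Difference = 0.8 − (-1.5) = 2.3.

2.3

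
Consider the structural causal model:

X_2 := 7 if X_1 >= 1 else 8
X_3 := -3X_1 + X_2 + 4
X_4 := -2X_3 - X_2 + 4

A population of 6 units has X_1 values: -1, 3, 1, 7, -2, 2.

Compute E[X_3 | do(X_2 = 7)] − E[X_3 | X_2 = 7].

Under do(X_2=7), X_2's equation is replaced by X_2=7 for every unit. Per-unit X_3: 14, 2, 8, -10, 17, 5. Mean = 6.
E[X_3|X_2=7] averages over only the 4 units with X_2=7 (X_1 = 3, 1, 7, 2): X_3 = 2, 8, -10, 5, mean 1.25.
Difference = 6 − 1.25 = 4.75.

4.75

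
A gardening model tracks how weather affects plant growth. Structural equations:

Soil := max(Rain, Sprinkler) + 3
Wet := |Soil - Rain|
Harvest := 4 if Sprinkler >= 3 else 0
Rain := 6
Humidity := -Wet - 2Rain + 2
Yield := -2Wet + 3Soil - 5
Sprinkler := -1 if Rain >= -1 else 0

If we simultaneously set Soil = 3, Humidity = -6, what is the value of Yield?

-2

Setting Soil = 3, Humidity = -6 by intervention discards those variables' equations.
Wet = |Soil - Rain|  [with Soil=3, Rain=6]  = 3
Yield = -2Wet + 3Soil - 5  [with Wet=3, Soil=3]  = -2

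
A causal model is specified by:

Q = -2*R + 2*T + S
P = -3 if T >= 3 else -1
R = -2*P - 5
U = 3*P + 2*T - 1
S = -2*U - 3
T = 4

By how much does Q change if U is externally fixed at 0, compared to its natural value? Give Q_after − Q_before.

The intervention breaks the incoming arrows to U: U = 3*P + 2*T - 1 no longer applies, and U = 0.
P = -3 if T >= 3 else -1  [with T=4]  = -3
R = -2*P - 5  [with P=-3]  = 1
S = -2*U - 3  [with U=0]  = -3
Q = -2*R + 2*T + S  [with R=1, T=4, S=-3]  = 3
Without intervention: P = -3 if T >= 3 else -1  [with T=4]  = -3; U = 3*P + 2*T - 1  [with P=-3, T=4]  = -2; R = -2*P - 5  [with P=-3]  = 1; S = -2*U - 3  [with U=-2]  = 1; Q = -2*R + 2*T + S  [with R=1, T=4, S=1]  = 7.
Change = 3 − 7 = -4.

-4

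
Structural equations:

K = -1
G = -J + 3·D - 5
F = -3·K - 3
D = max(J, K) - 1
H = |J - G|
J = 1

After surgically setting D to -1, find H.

10

do(D=-1) replaces the equation D = max(J, K) - 1 with the constant D = -1.
G = -J + 3·D - 5  [with J=1, D=-1]  = -9
H = |J - G|  [with J=1, G=-9]  = 10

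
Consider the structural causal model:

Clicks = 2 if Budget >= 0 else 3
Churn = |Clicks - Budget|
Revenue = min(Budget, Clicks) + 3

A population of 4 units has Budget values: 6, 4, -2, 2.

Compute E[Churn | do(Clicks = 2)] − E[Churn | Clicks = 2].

do(Clicks=2) breaks Clicks's dependence on Budget. With Clicks=2 fixed, Churn across the units is 4, 2, 4, 0, mean 2.5.
E[Churn|Clicks=2] averages over only the 3 units with Clicks=2 (Budget = 6, 4, 2): Churn = 4, 2, 0, mean 2.
Difference = 2.5 − 2 = 0.5.

0.5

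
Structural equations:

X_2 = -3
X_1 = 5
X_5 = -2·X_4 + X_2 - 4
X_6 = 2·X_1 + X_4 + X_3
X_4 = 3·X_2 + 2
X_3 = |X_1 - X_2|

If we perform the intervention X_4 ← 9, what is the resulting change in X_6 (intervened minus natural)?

16

Under do(X_4=9), the mechanism X_4 = 3·X_2 + 2 is discarded; X_4 is fixed at 9.
X_3 = |X_1 - X_2|  [with X_1=5, X_2=-3]  = 8
X_6 = 2·X_1 + X_4 + X_3  [with X_1=5, X_4=9, X_3=8]  = 27
Without intervention: X_3 = |X_1 - X_2|  [with X_1=5, X_2=-3]  = 8; X_4 = 3·X_2 + 2  [with X_2=-3]  = -7; X_6 = 2·X_1 + X_4 + X_3  [with X_1=5, X_4=-7, X_3=8]  = 11.
Change = 27 − 11 = 16.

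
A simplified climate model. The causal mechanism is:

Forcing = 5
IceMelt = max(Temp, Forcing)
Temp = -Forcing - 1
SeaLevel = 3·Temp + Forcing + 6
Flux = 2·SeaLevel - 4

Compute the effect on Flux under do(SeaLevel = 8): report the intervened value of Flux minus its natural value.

Intervening sets SeaLevel = 8 and removes its equation (SeaLevel = 3·Temp + Forcing + 6).
Flux = 2·SeaLevel - 4  [with SeaLevel=8]  = 12
Without intervention: Temp = -Forcing - 1  [with Forcing=5]  = -6; SeaLevel = 3·Temp + Forcing + 6  [with Temp=-6, Forcing=5]  = -7; Flux = 2·SeaLevel - 4  [with SeaLevel=-7]  = -18.
Change = 12 − (-18) = 30.

30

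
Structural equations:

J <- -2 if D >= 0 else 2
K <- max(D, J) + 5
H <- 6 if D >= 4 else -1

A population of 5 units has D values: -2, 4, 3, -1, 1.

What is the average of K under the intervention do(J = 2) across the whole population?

7.6

The intervention sets J=2 in all 5 units regardless of D. Recomputing K per unit gives 7, 9, 8, 7, 7; average 7.6.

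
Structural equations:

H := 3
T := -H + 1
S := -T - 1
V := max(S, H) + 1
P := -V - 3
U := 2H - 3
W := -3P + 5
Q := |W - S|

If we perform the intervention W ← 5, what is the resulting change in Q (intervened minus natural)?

do(W=5) replaces the equation W := -3P + 5 with the constant W = 5.
T = -H + 1  [with H=3]  = -2
S = -T - 1  [with T=-2]  = 1
Q = |W - S|  [with W=5, S=1]  = 4
Without intervention: T = -H + 1  [with H=3]  = -2; S = -T - 1  [with T=-2]  = 1; V = max(S, H) + 1  [with S=1, H=3]  = 4; P = -V - 3  [with V=4]  = -7; W = -3P + 5  [with P=-7]  = 26; Q = |W - S|  [with W=26, S=1]  = 25.
Change = 4 − 25 = -21.

-21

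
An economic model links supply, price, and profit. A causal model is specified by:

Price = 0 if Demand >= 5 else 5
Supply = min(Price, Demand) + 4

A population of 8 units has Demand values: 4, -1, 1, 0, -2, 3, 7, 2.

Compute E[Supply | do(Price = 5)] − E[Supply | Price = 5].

0.5

do(Price=5) breaks Price's dependence on Demand. With Price=5 fixed, Supply across the units is 8, 3, 5, 4, 2, 7, 9, 6, mean 5.5.
Observing Price=5 restricts to units where Price's equation naturally yields 5: Demand ∈ {4, -1, 1, 0, -2, 3, 2}. In that subpopulation Supply = 8, 3, 5, 4, 2, 7, 6, mean 5.
Difference = 5.5 − 5 = 0.5.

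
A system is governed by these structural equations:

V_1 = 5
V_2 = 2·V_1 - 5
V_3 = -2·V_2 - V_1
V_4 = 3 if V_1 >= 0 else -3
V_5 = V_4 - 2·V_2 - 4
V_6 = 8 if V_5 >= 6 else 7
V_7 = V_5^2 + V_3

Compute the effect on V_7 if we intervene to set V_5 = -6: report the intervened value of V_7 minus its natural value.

Under do(V_5=-6), the mechanism V_5 = V_4 - 2·V_2 - 4 is discarded; V_5 is fixed at -6.
V_2 = 2·V_1 - 5  [with V_1=5]  = 5
V_3 = -2·V_2 - V_1  [with V_2=5, V_1=5]  = -15
V_7 = V_5^2 + V_3  [with V_5=-6, V_3=-15]  = 21
Without intervention: V_2 = 2·V_1 - 5  [with V_1=5]  = 5; V_3 = -2·V_2 - V_1  [with V_2=5, V_1=5]  = -15; V_4 = 3 if V_1 >= 0 else -3  [with V_1=5]  = 3; V_5 = V_4 - 2·V_2 - 4  [with V_4=3, V_2=5]  = -11; V_7 = V_5^2 + V_3  [with V_5=-11, V_3=-15]  = 106.
Change = 21 − 106 = -85.

-85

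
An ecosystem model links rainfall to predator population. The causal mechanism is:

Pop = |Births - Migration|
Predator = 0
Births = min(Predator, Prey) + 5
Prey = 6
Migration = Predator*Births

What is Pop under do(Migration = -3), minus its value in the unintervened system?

Intervening sets Migration = -3 and removes its equation (Migration = Predator*Births).
Births = min(Predator, Prey) + 5  [with Predator=0, Prey=6]  = 5
Pop = |Births - Migration|  [with Births=5, Migration=-3]  = 8
Without intervention: Births = min(Predator, Prey) + 5  [with Predator=0, Prey=6]  = 5; Migration = Predator*Births  [with Predator=0, Births=5]  = 0; Pop = |Births - Migration|  [with Births=5, Migration=0]  = 5.
Change = 8 − 5 = 3.

3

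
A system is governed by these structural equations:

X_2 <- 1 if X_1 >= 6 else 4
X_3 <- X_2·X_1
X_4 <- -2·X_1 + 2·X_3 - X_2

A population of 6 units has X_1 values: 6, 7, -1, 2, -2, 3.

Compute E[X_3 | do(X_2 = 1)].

Every unit gets X_2=1 under the intervention. X_3 values become 6, 7, -1, 2, -2, 3; E[X_3|do(X_2=1)] = 2.5.

2.5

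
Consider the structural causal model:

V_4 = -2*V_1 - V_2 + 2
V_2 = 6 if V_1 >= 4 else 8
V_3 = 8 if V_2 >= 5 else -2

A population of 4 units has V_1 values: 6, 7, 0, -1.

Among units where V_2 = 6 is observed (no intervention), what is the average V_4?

-17

Conditioning on V_2=6 selects the 2 unit(s) with V_1 ∈ {6, 7}. Their V_4 values: -16, -18. Mean = -17.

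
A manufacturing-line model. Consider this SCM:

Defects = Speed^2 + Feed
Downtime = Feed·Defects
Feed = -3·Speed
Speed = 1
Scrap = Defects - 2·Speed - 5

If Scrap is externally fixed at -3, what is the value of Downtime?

6

Intervening sets Scrap = -3 and removes its equation (Scrap = Defects - 2·Speed - 5).
No directed path runs from Scrap to Downtime, so Downtime keeps its natural value.
Feed = -3·Speed  [with Speed=1]  = -3
Defects = Speed^2 + Feed  [with Speed=1, Feed=-3]  = -2
Downtime = Feed·Defects  [with Feed=-3, Defects=-2]  = 6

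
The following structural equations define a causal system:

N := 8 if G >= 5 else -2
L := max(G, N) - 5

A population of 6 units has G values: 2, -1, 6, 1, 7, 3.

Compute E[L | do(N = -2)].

-2

do(N=-2) breaks N's dependence on G. With N=-2 fixed, L across the units is -3, -6, 1, -4, 2, -2, mean -2.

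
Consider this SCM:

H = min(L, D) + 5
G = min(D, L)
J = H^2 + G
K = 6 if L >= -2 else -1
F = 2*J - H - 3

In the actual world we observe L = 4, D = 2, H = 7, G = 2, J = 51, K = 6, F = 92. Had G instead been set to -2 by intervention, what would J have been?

Intervening sets G = -2 and removes its equation (G = min(D, L)).
H = min(L, D) + 5  [with L=4, D=2]  = 7
J = H^2 + G  [with H=7, G=-2]  = 47

47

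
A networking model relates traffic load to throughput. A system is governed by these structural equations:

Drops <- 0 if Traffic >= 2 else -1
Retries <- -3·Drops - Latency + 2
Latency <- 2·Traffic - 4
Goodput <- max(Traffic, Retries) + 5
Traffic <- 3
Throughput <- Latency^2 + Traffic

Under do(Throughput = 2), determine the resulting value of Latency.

Under do(Throughput=2), the mechanism Throughput <- Latency^2 + Traffic is discarded; Throughput is fixed at 2.
No directed path runs from Throughput to Latency, so Latency keeps its natural value.
Latency = 2·Traffic - 4  [with Traffic=3]  = 2

2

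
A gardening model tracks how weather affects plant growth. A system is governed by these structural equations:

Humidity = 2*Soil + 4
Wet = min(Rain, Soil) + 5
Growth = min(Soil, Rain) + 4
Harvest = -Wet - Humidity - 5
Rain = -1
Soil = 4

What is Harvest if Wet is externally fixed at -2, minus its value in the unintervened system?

The intervention breaks the incoming arrows to Wet: Wet = min(Rain, Soil) + 5 no longer applies, and Wet = -2.
Humidity = 2*Soil + 4  [with Soil=4]  = 12
Harvest = -Wet - Humidity - 5  [with Wet=-2, Humidity=12]  = -15
Without intervention: Wet = min(Rain, Soil) + 5  [with Rain=-1, Soil=4]  = 4; Humidity = 2*Soil + 4  [with Soil=4]  = 12; Harvest = -Wet - Humidity - 5  [with Wet=4, Humidity=12]  = -21.
Change = -15 − (-21) = 6.

6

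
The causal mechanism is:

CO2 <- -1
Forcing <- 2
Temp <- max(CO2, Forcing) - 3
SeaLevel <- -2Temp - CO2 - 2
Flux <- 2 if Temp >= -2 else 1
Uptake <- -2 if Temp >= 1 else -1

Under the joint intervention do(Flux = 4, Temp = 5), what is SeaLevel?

Under do(Flux = 4, Temp = 5), each intervened variable's structural equation is replaced by its fixed value.
SeaLevel = -2Temp - CO2 - 2  [with Temp=5, CO2=-1]  = -11

-11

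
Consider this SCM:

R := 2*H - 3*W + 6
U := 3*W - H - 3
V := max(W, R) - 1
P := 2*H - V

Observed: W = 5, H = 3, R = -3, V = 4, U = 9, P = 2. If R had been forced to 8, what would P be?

The intervention breaks the incoming arrows to R: R := 2*H - 3*W + 6 no longer applies, and R = 8.
V = max(W, R) - 1  [with W=5, R=8]  = 7
P = 2*H - V  [with H=3, V=7]  = -1

-1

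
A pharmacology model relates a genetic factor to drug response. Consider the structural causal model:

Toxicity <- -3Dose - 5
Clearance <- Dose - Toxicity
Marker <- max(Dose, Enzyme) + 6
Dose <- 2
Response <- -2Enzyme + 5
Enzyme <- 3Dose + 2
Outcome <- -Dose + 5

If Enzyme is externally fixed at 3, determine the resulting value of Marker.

The intervention breaks the incoming arrows to Enzyme: Enzyme <- 3Dose + 2 no longer applies, and Enzyme = 3.
Marker = max(Dose, Enzyme) + 6  [with Dose=2, Enzyme=3]  = 9

9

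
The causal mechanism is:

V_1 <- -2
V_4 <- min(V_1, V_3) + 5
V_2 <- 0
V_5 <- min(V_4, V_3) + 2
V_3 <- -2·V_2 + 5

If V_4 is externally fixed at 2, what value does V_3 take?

5

Under do(V_4=2), the mechanism V_4 <- min(V_1, V_3) + 5 is discarded; V_4 is fixed at 2.
Since V_3 is not a descendant of the intervened variable, it is unaffected.
V_3 = -2·V_2 + 5  [with V_2=0]  = 5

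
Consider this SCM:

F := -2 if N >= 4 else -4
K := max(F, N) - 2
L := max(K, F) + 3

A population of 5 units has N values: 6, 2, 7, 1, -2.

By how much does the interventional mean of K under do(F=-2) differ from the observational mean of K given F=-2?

The intervention sets F=-2 in all 5 units regardless of N. Recomputing K per unit gives 4, 0, 5, -1, -4; average 0.8.
Conditioning on F=-2 selects the 2 unit(s) with N ∈ {6, 7}. Their K values: 4, 5. Mean = 4.5.
Difference = 0.8 − 4.5 = -3.7.

-3.7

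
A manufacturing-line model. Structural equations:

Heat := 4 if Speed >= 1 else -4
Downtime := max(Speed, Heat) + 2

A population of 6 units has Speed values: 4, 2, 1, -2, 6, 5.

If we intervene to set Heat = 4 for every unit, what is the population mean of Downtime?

6.5

Under do(Heat=4), Heat's equation is replaced by Heat=4 for every unit. Per-unit Downtime: 6, 6, 6, 6, 8, 7. Mean = 6.5.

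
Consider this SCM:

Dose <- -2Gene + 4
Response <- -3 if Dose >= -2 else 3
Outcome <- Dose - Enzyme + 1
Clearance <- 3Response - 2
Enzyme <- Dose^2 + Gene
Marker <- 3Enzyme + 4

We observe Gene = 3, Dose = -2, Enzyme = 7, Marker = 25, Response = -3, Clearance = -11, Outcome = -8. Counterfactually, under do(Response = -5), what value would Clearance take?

The intervention breaks the incoming arrows to Response: Response <- -3 if Dose >= -2 else 3 no longer applies, and Response = -5.
Clearance = 3Response - 2  [with Response=-5]  = -17

-17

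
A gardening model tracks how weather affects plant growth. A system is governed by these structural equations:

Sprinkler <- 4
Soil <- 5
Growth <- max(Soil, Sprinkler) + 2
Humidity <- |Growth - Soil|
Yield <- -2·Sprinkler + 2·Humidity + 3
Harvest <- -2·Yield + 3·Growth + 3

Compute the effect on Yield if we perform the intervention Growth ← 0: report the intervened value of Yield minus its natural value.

6

do(Growth=0) replaces the equation Growth <- max(Soil, Sprinkler) + 2 with the constant Growth = 0.
Humidity = |Growth - Soil|  [with Growth=0, Soil=5]  = 5
Yield = -2·Sprinkler + 2·Humidity + 3  [with Sprinkler=4, Humidity=5]  = 5
Without intervention: Growth = max(Soil, Sprinkler) + 2  [with Soil=5, Sprinkler=4]  = 7; Humidity = |Growth - Soil|  [with Growth=7, Soil=5]  = 2; Yield = -2·Sprinkler + 2·Humidity + 3  [with Sprinkler=4, Humidity=2]  = -1.
Change = 5 − (-1) = 6.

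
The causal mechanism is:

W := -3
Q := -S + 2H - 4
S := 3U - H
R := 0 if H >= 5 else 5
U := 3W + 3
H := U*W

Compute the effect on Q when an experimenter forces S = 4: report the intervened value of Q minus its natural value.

-40

The intervention breaks the incoming arrows to S: S := 3U - H no longer applies, and S = 4.
U = 3W + 3  [with W=-3]  = -6
H = U*W  [with U=-6, W=-3]  = 18
Q = -S + 2H - 4  [with S=4, H=18]  = 28
Without intervention: U = 3W + 3  [with W=-3]  = -6; H = U*W  [with U=-6, W=-3]  = 18; S = 3U - H  [with U=-6, H=18]  = -36; Q = -S + 2H - 4  [with S=-36, H=18]  = 68.
Change = 28 − 68 = -40.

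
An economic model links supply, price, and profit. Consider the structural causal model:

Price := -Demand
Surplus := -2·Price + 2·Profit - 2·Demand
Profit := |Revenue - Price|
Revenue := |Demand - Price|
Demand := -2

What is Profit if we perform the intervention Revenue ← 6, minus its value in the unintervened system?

2

The intervention breaks the incoming arrows to Revenue: Revenue := |Demand - Price| no longer applies, and Revenue = 6.
Price = -Demand  [with Demand=-2]  = 2
Profit = |Revenue - Price|  [with Revenue=6, Price=2]  = 4
Without intervention: Price = -Demand  [with Demand=-2]  = 2; Revenue = |Demand - Price|  [with Demand=-2, Price=2]  = 4; Profit = |Revenue - Price|  [with Revenue=4, Price=2]  = 2.
Change = 4 − 2 = 2.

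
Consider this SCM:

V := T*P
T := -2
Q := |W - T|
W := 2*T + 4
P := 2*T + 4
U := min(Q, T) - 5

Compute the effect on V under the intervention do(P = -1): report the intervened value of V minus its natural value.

2

Intervening sets P = -1 and removes its equation (P := 2*T + 4).
V = T*P  [with T=-2, P=-1]  = 2
Without intervention: P = 2*T + 4  [with T=-2]  = 0; V = T*P  [with T=-2, P=0]  = 0.
Change = 2 − 0 = 2.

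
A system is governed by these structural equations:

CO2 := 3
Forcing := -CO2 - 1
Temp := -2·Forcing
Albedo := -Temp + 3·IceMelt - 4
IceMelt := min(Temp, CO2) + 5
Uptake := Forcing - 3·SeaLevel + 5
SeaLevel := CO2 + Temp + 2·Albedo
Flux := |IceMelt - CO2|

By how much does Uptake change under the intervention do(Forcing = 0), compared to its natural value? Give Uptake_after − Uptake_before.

do(Forcing=0) replaces the equation Forcing := -CO2 - 1 with the constant Forcing = 0.
Temp = -2·Forcing  [with Forcing=0]  = 0
IceMelt = min(Temp, CO2) + 5  [with Temp=0, CO2=3]  = 5
Albedo = -Temp + 3·IceMelt - 4  [with Temp=0, IceMelt=5]  = 11
SeaLevel = CO2 + Temp + 2·Albedo  [with CO2=3, Temp=0, Albedo=11]  = 25
Uptake = Forcing - 3·SeaLevel + 5  [with Forcing=0, SeaLevel=25]  = -70
Without intervention: Forcing = -CO2 - 1  [with CO2=3]  = -4; Temp = -2·Forcing  [with Forcing=-4]  = 8; IceMelt = min(Temp, CO2) + 5  [with Temp=8, CO2=3]  = 8; Albedo = -Temp + 3·IceMelt - 4  [with Temp=8, IceMelt=8]  = 12; SeaLevel = CO2 + Temp + 2·Albedo  [with CO2=3, Temp=8, Albedo=12]  = 35; Uptake = Forcing - 3·SeaLevel + 5  [with Forcing=-4, SeaLevel=35]  = -104.
Change = -70 − (-104) = 34.

34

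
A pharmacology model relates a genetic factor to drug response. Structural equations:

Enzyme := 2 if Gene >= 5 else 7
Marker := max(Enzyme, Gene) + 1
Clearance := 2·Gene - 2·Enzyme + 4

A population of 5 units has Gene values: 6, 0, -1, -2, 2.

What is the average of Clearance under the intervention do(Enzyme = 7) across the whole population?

Under do(Enzyme=7), Enzyme's equation is replaced by Enzyme=7 for every unit. Per-unit Clearance: 2, -10, -12, -14, -6. Mean = -8.

-8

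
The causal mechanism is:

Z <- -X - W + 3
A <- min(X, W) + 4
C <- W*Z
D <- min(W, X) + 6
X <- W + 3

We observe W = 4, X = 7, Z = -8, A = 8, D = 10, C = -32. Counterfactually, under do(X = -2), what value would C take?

4

Under do(X=-2), the mechanism X <- W + 3 is discarded; X is fixed at -2.
Z = -X - W + 3  [with X=-2, W=4]  = 1
C = W*Z  [with W=4, Z=1]  = 4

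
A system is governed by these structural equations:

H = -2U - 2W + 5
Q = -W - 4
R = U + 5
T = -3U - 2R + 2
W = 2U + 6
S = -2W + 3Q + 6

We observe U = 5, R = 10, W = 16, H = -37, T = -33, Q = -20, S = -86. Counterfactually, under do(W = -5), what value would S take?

19

The intervention breaks the incoming arrows to W: W = 2U + 6 no longer applies, and W = -5.
Q = -W - 4  [with W=-5]  = 1
S = -2W + 3Q + 6  [with W=-5, Q=1]  = 19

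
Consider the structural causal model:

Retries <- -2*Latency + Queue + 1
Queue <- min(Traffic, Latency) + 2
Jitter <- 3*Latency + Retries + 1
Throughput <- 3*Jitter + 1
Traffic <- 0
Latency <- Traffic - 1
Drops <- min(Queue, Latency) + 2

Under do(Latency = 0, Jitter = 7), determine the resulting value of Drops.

2

The joint intervention fixes Latency = 0, Jitter = 7, removing each variable's own equation.
Queue = min(Traffic, Latency) + 2  [with Traffic=0, Latency=0]  = 2
Drops = min(Queue, Latency) + 2  [with Queue=2, Latency=0]  = 2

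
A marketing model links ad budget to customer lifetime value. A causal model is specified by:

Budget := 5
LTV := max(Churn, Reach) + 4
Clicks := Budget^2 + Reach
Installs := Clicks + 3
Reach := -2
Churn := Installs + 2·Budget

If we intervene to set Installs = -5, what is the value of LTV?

Under do(Installs=-5), the mechanism Installs := Clicks + 3 is discarded; Installs is fixed at -5.
Churn = Installs + 2·Budget  [with Installs=-5, Budget=5]  = 5
LTV = max(Churn, Reach) + 4  [with Churn=5, Reach=-2]  = 9

9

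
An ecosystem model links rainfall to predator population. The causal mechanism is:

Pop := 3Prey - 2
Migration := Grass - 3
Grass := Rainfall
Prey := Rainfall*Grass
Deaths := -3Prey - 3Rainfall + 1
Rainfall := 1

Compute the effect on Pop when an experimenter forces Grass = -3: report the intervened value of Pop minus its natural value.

-12

Under do(Grass=-3), the mechanism Grass := Rainfall is discarded; Grass is fixed at -3.
Prey = Rainfall*Grass  [with Rainfall=1, Grass=-3]  = -3
Pop = 3Prey - 2  [with Prey=-3]  = -11
Without intervention: Grass = Rainfall  [with Rainfall=1]  = 1; Prey = Rainfall*Grass  [with Rainfall=1, Grass=1]  = 1; Pop = 3Prey - 2  [with Prey=1]  = 1.
Change = -11 − 1 = -12.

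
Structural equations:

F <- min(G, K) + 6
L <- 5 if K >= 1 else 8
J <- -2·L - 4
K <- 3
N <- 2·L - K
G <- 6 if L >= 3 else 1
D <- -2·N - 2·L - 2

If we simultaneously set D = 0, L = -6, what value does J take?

Under do(D = 0, L = -6), each intervened variable's structural equation is replaced by its fixed value.
J = -2·L - 4  [with L=-6]  = 8

8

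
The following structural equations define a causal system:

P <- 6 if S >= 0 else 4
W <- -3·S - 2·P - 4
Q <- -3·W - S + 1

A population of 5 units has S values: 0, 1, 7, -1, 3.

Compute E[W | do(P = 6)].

The intervention sets P=6 in all 5 units regardless of S. Recomputing W per unit gives -16, -19, -37, -13, -25; average -22.

-22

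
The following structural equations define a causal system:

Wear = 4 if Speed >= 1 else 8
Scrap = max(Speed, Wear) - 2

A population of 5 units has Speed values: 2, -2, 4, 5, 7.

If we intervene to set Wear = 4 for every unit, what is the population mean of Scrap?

2.8

do(Wear=4) breaks Wear's dependence on Speed. With Wear=4 fixed, Scrap across the units is 2, 2, 2, 3, 5, mean 2.8.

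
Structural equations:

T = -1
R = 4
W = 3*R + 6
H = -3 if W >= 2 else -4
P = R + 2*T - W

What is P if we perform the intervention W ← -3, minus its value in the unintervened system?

do(W=-3) replaces the equation W = 3*R + 6 with the constant W = -3.
P = R + 2*T - W  [with R=4, T=-1, W=-3]  = 5
Without intervention: W = 3*R + 6  [with R=4]  = 18; P = R + 2*T - W  [with R=4, T=-1, W=18]  = -16.
Change = 5 − (-16) = 21.

21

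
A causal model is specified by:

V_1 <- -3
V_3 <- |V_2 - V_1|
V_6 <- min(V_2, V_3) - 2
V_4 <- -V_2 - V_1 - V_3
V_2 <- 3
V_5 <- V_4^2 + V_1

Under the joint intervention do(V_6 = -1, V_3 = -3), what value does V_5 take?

6

Under do(V_6 = -1, V_3 = -3), each intervened variable's structural equation is replaced by its fixed value.
V_4 = -V_2 - V_1 - V_3  [with V_2=3, V_1=-3, V_3=-3]  = 3
V_5 = V_4^2 + V_1  [with V_4=3, V_1=-3]  = 6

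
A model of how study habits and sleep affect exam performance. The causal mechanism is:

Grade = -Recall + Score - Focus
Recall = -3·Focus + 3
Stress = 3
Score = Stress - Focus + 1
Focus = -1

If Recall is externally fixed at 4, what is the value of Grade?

Intervening sets Recall = 4 and removes its equation (Recall = -3·Focus + 3).
Score = Stress - Focus + 1  [with Stress=3, Focus=-1]  = 5
Grade = -Recall + Score - Focus  [with Recall=4, Score=5, Focus=-1]  = 2

2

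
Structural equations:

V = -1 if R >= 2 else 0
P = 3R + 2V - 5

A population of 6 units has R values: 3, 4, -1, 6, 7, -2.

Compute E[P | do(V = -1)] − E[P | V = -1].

-6.5

Under do(V=-1), V's equation is replaced by V=-1 for every unit. Per-unit P: 2, 5, -10, 11, 14, -13. Mean = 1.5.
Observing V=-1 restricts to units where V's equation naturally yields -1: R ∈ {3, 4, 6, 7}. In that subpopulation P = 2, 5, 11, 14, mean 8.
Difference = 1.5 − 8 = -6.5.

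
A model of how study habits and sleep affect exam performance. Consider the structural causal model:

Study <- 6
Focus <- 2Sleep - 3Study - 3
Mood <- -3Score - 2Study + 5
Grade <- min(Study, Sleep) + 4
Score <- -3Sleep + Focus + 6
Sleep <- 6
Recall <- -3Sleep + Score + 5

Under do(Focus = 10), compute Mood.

-1

do(Focus=10) replaces the equation Focus <- 2Sleep - 3Study - 3 with the constant Focus = 10.
Score = -3Sleep + Focus + 6  [with Sleep=6, Focus=10]  = -2
Mood = -3Score - 2Study + 5  [with Score=-2, Study=6]  = -1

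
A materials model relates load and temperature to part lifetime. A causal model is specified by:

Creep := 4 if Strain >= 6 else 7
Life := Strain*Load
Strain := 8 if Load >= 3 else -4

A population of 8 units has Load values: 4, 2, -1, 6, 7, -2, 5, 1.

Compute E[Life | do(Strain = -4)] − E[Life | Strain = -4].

-11

Every unit gets Strain=-4 under the intervention. Life values become -16, -8, 4, -24, -28, 8, -20, -4; E[Life|do(Strain=-4)] = -11.
Conditioning on Strain=-4 selects the 4 unit(s) with Load ∈ {2, -1, -2, 1}. Their Life values: -8, 4, 8, -4. Mean = 0.
Difference = -11 − 0 = -11.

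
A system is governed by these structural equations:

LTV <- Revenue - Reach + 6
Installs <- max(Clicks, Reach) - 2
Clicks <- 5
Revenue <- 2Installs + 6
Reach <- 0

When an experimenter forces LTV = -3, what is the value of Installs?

do(LTV=-3) replaces the equation LTV <- Revenue - Reach + 6 with the constant LTV = -3.
Installs is not downstream of the intervention, so its value is determined by the original equations.
Installs = max(Clicks, Reach) - 2  [with Clicks=5, Reach=0]  = 3

3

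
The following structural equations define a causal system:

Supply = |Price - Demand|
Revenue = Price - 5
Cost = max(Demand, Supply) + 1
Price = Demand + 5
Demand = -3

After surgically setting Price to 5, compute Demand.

Under do(Price=5), the mechanism Price = Demand + 5 is discarded; Price is fixed at 5.
Demand is not downstream of the intervention, so its value is determined by the original equations.

-3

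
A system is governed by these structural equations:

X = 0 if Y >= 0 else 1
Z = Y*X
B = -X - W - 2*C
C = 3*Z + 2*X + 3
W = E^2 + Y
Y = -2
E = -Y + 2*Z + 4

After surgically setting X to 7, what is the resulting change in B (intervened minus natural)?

Under do(X=7), the mechanism X = 0 if Y >= 0 else 1 is discarded; X is fixed at 7.
Z = Y*X  [with Y=-2, X=7]  = -14
E = -Y + 2*Z + 4  [with Y=-2, Z=-14]  = -22
W = E^2 + Y  [with E=-22, Y=-2]  = 482
C = 3*Z + 2*X + 3  [with Z=-14, X=7]  = -25
B = -X - W - 2*C  [with X=7, W=482, C=-25]  = -439
Without intervention: X = 0 if Y >= 0 else 1  [with Y=-2]  = 1; Z = Y*X  [with Y=-2, X=1]  = -2; E = -Y + 2*Z + 4  [with Y=-2, Z=-2]  = 2; W = E^2 + Y  [with E=2, Y=-2]  = 2; C = 3*Z + 2*X + 3  [with Z=-2, X=1]  = -1; B = -X - W - 2*C  [with X=1, W=2, C=-1]  = -1.
Change = -439 − (-1) = -438.

-438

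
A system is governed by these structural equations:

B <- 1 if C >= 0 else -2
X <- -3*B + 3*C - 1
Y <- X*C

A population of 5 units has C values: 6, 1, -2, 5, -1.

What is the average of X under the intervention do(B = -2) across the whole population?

Under do(B=-2), B's equation is replaced by B=-2 for every unit. Per-unit X: 23, 8, -1, 20, 2. Mean = 10.4.

10.4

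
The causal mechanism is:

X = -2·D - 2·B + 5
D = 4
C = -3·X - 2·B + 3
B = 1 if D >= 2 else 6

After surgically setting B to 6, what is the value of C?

36

Under do(B=6), the mechanism B = 1 if D >= 2 else 6 is discarded; B is fixed at 6.
X = -2·D - 2·B + 5  [with D=4, B=6]  = -15
C = -3·X - 2·B + 3  [with X=-15, B=6]  = 36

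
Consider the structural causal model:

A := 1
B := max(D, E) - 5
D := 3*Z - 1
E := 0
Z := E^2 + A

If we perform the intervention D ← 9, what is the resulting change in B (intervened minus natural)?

Intervening sets D = 9 and removes its equation (D := 3*Z - 1).
B = max(D, E) - 5  [with D=9, E=0]  = 4
Without intervention: Z = E^2 + A  [with E=0, A=1]  = 1; D = 3*Z - 1  [with Z=1]  = 2; B = max(D, E) - 5  [with D=2, E=0]  = -3.
Change = 4 − (-3) = 7.

7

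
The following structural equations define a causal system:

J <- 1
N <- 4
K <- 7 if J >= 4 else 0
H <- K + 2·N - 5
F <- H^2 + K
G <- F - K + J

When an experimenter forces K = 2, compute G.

The intervention breaks the incoming arrows to K: K <- 7 if J >= 4 else 0 no longer applies, and K = 2.
H = K + 2·N - 5  [with K=2, N=4]  = 5
F = H^2 + K  [with H=5, K=2]  = 27
G = F - K + J  [with F=27, K=2, J=1]  = 26

26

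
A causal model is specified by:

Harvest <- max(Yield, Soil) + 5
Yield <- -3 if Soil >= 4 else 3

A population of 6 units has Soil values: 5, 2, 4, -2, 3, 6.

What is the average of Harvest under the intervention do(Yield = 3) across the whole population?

9

Every unit gets Yield=3 under the intervention. Harvest values become 10, 8, 9, 8, 8, 11; E[Harvest|do(Yield=3)] = 9.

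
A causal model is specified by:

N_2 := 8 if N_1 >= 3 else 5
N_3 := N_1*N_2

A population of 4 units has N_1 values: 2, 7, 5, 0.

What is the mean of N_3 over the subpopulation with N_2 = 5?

E[N_3|N_2=5] averages over only the 2 units with N_2=5 (N_1 = 2, 0): N_3 = 10, 0, mean 5.

5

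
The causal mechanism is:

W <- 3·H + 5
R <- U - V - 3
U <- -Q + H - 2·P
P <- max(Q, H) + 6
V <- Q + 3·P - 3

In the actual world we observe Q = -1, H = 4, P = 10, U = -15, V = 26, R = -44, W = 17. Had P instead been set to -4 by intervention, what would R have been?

26

The intervention breaks the incoming arrows to P: P <- max(Q, H) + 6 no longer applies, and P = -4.
U = -Q + H - 2·P  [with Q=-1, H=4, P=-4]  = 13
V = Q + 3·P - 3  [with Q=-1, P=-4]  = -16
R = U - V - 3  [with U=13, V=-16]  = 26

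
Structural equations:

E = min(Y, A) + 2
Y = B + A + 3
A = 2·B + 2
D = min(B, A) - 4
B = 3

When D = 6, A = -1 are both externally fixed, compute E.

1

Setting D = 6, A = -1 by intervention discards those variables' equations.
Y = B + A + 3  [with B=3, A=-1]  = 5
E = min(Y, A) + 2  [with Y=5, A=-1]  = 1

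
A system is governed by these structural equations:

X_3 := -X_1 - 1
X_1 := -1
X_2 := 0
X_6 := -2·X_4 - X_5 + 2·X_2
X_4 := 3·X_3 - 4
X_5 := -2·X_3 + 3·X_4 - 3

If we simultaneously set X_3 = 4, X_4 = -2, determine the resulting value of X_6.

Setting X_3 = 4, X_4 = -2 by intervention discards those variables' equations.
X_5 = -2·X_3 + 3·X_4 - 3  [with X_3=4, X_4=-2]  = -17
X_6 = -2·X_4 - X_5 + 2·X_2  [with X_4=-2, X_5=-17, X_2=0]  = 21

21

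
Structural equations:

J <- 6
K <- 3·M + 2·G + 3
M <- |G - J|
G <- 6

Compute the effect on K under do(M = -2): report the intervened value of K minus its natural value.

-6

The intervention breaks the incoming arrows to M: M <- |G - J| no longer applies, and M = -2.
K = 3·M + 2·G + 3  [with M=-2, G=6]  = 9
Without intervention: M = |G - J|  [with G=6, J=6]  = 0; K = 3·M + 2·G + 3  [with M=0, G=6]  = 15.
Change = 9 − 15 = -6.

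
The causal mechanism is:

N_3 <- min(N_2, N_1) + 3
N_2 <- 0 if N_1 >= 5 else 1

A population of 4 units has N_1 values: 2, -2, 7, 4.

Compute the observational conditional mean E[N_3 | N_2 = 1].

3

E[N_3|N_2=1] averages over only the 3 units with N_2=1 (N_1 = 2, -2, 4): N_3 = 4, 1, 4, mean 3.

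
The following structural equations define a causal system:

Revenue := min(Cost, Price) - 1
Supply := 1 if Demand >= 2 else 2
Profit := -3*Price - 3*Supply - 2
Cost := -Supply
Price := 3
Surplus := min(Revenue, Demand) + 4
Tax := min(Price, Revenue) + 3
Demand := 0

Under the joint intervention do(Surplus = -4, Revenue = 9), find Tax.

6

Under do(Surplus = -4, Revenue = 9), each intervened variable's structural equation is replaced by its fixed value.
Tax = min(Price, Revenue) + 3  [with Price=3, Revenue=9]  = 6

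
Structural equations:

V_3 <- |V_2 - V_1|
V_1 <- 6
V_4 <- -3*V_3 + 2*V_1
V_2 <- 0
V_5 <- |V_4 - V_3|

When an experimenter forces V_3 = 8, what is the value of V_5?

20

do(V_3=8) replaces the equation V_3 <- |V_2 - V_1| with the constant V_3 = 8.
V_4 = -3*V_3 + 2*V_1  [with V_3=8, V_1=6]  = -12
V_5 = |V_4 - V_3|  [with V_4=-12, V_3=8]  = 20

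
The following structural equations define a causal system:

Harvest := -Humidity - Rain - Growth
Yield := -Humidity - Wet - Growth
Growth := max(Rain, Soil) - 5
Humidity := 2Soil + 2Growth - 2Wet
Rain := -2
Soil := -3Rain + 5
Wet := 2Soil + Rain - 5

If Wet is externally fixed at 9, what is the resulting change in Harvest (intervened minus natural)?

-12

The intervention breaks the incoming arrows to Wet: Wet := 2Soil + Rain - 5 no longer applies, and Wet = 9.
Soil = -3Rain + 5  [with Rain=-2]  = 11
Growth = max(Rain, Soil) - 5  [with Rain=-2, Soil=11]  = 6
Humidity = 2Soil + 2Growth - 2Wet  [with Soil=11, Growth=6, Wet=9]  = 16
Harvest = -Humidity - Rain - Growth  [with Humidity=16, Rain=-2, Growth=6]  = -20
Without intervention: Soil = -3Rain + 5  [with Rain=-2]  = 11; Wet = 2Soil + Rain - 5  [with Soil=11, Rain=-2]  = 15; Growth = max(Rain, Soil) - 5  [with Rain=-2, Soil=11]  = 6; Humidity = 2Soil + 2Growth - 2Wet  [with Soil=11, Growth=6, Wet=15]  = 4; Harvest = -Humidity - Rain - Growth  [with Humidity=4, Rain=-2, Growth=6]  = -8.
Change = -20 − (-8) = -12.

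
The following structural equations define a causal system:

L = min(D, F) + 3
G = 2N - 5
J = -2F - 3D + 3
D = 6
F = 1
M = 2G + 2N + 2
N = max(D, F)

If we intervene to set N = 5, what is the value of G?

do(N=5) replaces the equation N = max(D, F) with the constant N = 5.
G = 2N - 5  [with N=5]  = 5

5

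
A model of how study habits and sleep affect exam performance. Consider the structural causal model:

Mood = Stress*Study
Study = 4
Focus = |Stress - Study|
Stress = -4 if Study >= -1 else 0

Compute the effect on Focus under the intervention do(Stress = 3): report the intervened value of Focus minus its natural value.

-7

The intervention breaks the incoming arrows to Stress: Stress = -4 if Study >= -1 else 0 no longer applies, and Stress = 3.
Focus = |Stress - Study|  [with Stress=3, Study=4]  = 1
Without intervention: Stress = -4 if Study >= -1 else 0  [with Study=4]  = -4; Focus = |Stress - Study|  [with Stress=-4, Study=4]  = 8.
Change = 1 − 8 = -7.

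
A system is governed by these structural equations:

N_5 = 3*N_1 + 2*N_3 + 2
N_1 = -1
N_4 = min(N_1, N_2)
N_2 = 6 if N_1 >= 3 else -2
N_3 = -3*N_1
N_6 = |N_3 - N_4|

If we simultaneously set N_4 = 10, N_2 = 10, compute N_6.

7

The joint intervention fixes N_4 = 10, N_2 = 10, removing each variable's own equation.
N_3 = -3*N_1  [with N_1=-1]  = 3
N_6 = |N_3 - N_4|  [with N_3=3, N_4=10]  = 7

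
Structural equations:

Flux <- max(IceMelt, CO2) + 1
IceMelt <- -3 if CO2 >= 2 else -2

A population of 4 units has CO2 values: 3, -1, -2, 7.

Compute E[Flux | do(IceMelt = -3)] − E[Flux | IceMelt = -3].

-3.25

Every unit gets IceMelt=-3 under the intervention. Flux values become 4, 0, -1, 8; E[Flux|do(IceMelt=-3)] = 2.75.
Conditioning on IceMelt=-3 selects the 2 unit(s) with CO2 ∈ {3, 7}. Their Flux values: 4, 8. Mean = 6.
Difference = 2.75 − 6 = -3.25.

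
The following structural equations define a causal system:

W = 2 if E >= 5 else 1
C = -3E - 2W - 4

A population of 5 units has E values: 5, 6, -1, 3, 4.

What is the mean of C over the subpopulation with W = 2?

Conditioning on W=2 selects the 2 unit(s) with E ∈ {5, 6}. Their C values: -23, -26. Mean = -24.5.

-24.5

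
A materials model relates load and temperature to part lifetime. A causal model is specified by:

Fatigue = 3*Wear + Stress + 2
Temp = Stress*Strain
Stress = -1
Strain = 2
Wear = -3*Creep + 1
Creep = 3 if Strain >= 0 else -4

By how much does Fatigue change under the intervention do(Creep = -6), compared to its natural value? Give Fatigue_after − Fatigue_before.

81

Under do(Creep=-6), the mechanism Creep = 3 if Strain >= 0 else -4 is discarded; Creep is fixed at -6.
Wear = -3*Creep + 1  [with Creep=-6]  = 19
Fatigue = 3*Wear + Stress + 2  [with Wear=19, Stress=-1]  = 58
Without intervention: Creep = 3 if Strain >= 0 else -4  [with Strain=2]  = 3; Wear = -3*Creep + 1  [with Creep=3]  = -8; Fatigue = 3*Wear + Stress + 2  [with Wear=-8, Stress=-1]  = -23.
Change = 58 − (-23) = 81.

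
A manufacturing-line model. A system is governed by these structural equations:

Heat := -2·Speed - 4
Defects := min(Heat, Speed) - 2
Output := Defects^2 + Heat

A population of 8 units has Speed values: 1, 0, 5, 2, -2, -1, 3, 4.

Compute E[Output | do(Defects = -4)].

Under do(Defects=-4), Defects's equation is replaced by Defects=-4 for every unit. Per-unit Output: 10, 12, 2, 8, 16, 14, 6, 4. Mean = 9.

9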